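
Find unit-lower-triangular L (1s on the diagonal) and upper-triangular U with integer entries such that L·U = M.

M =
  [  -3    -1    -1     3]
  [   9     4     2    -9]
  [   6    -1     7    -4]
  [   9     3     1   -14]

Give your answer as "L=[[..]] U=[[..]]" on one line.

L=[[1,0,0,0],[-3,1,0,0],[-2,-3,1,0],[-3,0,-1,1]] U=[[-3,-1,-1,3],[0,1,-1,0],[0,0,2,2],[0,0,0,-3]]

  r1 -= -3·r0 → [0,1,-1,0]
  r2 -= -2·r0 → [0,-3,5,2]
  r3 -= -3·r0 → [0,0,-2,-5]
  r2 -= -3·r1 → [0,0,2,2]
  r3 -= 0·r1 → [0,0,-2,-5]
  r3 -= -1·r2 → [0,0,0,-3]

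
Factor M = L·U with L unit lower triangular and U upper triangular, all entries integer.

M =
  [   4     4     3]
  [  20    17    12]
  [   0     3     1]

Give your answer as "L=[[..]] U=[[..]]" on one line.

L=[[1,0,0],[5,1,0],[0,-1,1]] U=[[4,4,3],[0,-3,-3],[0,0,-2]]

  r1 -= 5·r0 → [0,-3,-3]
  r2 -= 0·r0 → [0,3,1]
  r2 -= -1·r1 → [0,0,-2]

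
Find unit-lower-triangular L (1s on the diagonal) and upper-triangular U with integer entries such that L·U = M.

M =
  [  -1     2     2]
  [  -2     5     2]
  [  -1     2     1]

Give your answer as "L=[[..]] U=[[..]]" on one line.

L=[[1,0,0],[2,1,0],[1,0,1]] U=[[-1,2,2],[0,1,-2],[0,0,-1]]

  row1 -= 2·row0 → [0,1,-2]
  row2 -= 1·row0 → [0,0,-1]
  row2 -= 0·row1 → [0,0,-1]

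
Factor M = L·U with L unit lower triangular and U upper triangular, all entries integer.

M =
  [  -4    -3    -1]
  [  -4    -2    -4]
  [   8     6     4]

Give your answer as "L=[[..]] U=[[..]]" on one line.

  R1 -= 1·R0 → [0,1,-3]
  R2 -= -2·R0 → [0,0,2]
  R2 -= 0·R1 → [0,0,2]

L=[[1,0,0],[1,1,0],[-2,0,1]] U=[[-4,-3,-1],[0,1,-3],[0,0,2]]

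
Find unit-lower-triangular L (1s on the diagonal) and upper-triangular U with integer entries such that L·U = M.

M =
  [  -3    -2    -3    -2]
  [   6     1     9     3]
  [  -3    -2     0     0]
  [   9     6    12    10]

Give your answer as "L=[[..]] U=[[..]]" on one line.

L=[[1,0,0,0],[-2,1,0,0],[1,0,1,0],[-3,0,1,1]] U=[[-3,-2,-3,-2],[0,-3,3,-1],[0,0,3,2],[0,0,0,2]]

  R1 -= -2·R0 → [0,-3,3,-1]
  R2 -= 1·R0 → [0,0,3,2]
  R3 -= -3·R0 → [0,0,3,4]
  R2 -= 0·R1 → [0,0,3,2]
  R3 -= 0·R1 → [0,0,3,4]
  R3 -= 1·R2 → [0,0,0,2]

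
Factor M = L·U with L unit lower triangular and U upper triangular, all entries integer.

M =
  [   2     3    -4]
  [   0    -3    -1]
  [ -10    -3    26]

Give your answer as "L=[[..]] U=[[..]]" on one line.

  R1 -= 0·R0 → [0,-3,-1]
  R2 -= -5·R0 → [0,12,6]
  R2 -= -4·R1 → [0,0,2]

L=[[1,0,0],[0,1,0],[-5,-4,1]] U=[[2,3,-4],[0,-3,-1],[0,0,2]]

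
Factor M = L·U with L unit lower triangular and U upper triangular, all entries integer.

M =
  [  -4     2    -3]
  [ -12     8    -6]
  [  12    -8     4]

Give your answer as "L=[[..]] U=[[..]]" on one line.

  R1 -= 3·R0 → [0,2,3]
  R2 -= -3·R0 → [0,-2,-5]
  R2 -= -1·R1 → [0,0,-2]

L=[[1,0,0],[3,1,0],[-3,-1,1]] U=[[-4,2,-3],[0,2,3],[0,0,-2]]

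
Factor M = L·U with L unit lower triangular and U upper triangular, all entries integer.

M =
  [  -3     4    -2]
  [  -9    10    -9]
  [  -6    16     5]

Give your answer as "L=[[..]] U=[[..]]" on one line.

L=[[1,0,0],[3,1,0],[2,-4,1]] U=[[-3,4,-2],[0,-2,-3],[0,0,-3]]

  row1 -= 3·row0 → [0,-2,-3]
  row2 -= 2·row0 → [0,8,9]
  row2 -= -4·row1 → [0,0,-3]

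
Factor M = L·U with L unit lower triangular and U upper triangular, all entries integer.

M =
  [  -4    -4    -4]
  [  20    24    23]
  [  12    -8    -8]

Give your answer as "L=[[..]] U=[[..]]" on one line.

  r1 -= -5·r0 → [0,4,3]
  r2 -= -3·r0 → [0,-20,-20]
  r2 -= -5·r1 → [0,0,-5]

L=[[1,0,0],[-5,1,0],[-3,-5,1]] U=[[-4,-4,-4],[0,4,3],[0,0,-5]]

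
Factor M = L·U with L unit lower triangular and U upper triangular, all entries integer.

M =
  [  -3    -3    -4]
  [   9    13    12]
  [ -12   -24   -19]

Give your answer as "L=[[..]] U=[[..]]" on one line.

  r1 -= -3·r0 → [0,4,0]
  r2 -= 4·r0 → [0,-12,-3]
  r2 -= -3·r1 → [0,0,-3]

L=[[1,0,0],[-3,1,0],[4,-3,1]] U=[[-3,-3,-4],[0,4,0],[0,0,-3]]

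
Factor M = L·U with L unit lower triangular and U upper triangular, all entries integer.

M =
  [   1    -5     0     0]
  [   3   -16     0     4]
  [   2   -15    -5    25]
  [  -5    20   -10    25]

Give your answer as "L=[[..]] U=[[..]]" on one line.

  R1 -= 3·R0 → [0,-1,0,4]
  R2 -= 2·R0 → [0,-5,-5,25]
  R3 -= -5·R0 → [0,-5,-10,25]
  R2 -= 5·R1 → [0,0,-5,5]
  R3 -= 5·R1 → [0,0,-10,5]
  R3 -= 2·R2 → [0,0,0,-5]

L=[[1,0,0,0],[3,1,0,0],[2,5,1,0],[-5,5,2,1]] U=[[1,-5,0,0],[0,-1,0,4],[0,0,-5,5],[0,0,0,-5]]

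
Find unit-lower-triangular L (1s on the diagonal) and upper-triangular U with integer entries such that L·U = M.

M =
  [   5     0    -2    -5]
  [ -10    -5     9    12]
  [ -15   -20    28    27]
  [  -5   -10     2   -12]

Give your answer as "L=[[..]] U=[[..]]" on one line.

  r1 -= -2·r0 → [0,-5,5,2]
  r2 -= -3·r0 → [0,-20,22,12]
  r3 -= -1·r0 → [0,-10,0,-17]
  r2 -= 4·r1 → [0,0,2,4]
  r3 -= 2·r1 → [0,0,-10,-21]
  r3 -= -5·r2 → [0,0,0,-1]

L=[[1,0,0,0],[-2,1,0,0],[-3,4,1,0],[-1,2,-5,1]] U=[[5,0,-2,-5],[0,-5,5,2],[0,0,2,4],[0,0,0,-1]]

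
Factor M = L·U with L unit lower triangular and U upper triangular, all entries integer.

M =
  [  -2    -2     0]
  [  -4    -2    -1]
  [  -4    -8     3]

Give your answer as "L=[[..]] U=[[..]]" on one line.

  row1 -= 2·row0 → [0,2,-1]
  row2 -= 2·row0 → [0,-4,3]
  row2 -= -2·row1 → [0,0,1]

L=[[1,0,0],[2,1,0],[2,-2,1]] U=[[-2,-2,0],[0,2,-1],[0,0,1]]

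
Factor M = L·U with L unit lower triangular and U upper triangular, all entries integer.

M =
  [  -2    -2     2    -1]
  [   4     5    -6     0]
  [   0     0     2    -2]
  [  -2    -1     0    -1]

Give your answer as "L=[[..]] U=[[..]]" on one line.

L=[[1,0,0,0],[-2,1,0,0],[0,0,1,0],[1,1,0,1]] U=[[-2,-2,2,-1],[0,1,-2,-2],[0,0,2,-2],[0,0,0,2]]

  R1 -= -2·R0 → [0,1,-2,-2]
  R2 -= 0·R0 → [0,0,2,-2]
  R3 -= 1·R0 → [0,1,-2,0]
  R2 -= 0·R1 → [0,0,2,-2]
  R3 -= 1·R1 → [0,0,0,2]
  R3 -= 0·R2 → [0,0,0,2]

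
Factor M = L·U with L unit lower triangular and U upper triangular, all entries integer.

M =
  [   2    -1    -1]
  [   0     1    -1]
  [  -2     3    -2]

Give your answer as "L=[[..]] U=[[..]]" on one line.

L=[[1,0,0],[0,1,0],[-1,2,1]] U=[[2,-1,-1],[0,1,-1],[0,0,-1]]

  r1 -= 0·r0 → [0,1,-1]
  r2 -= -1·r0 → [0,2,-3]
  r2 -= 2·r1 → [0,0,-1]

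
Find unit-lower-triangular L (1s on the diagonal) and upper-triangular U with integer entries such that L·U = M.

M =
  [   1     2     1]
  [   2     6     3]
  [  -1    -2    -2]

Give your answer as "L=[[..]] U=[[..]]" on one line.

L=[[1,0,0],[2,1,0],[-1,0,1]] U=[[1,2,1],[0,2,1],[0,0,-1]]

  row1 -= 2·row0 → [0,2,1]
  row2 -= -1·row0 → [0,0,-1]
  row2 -= 0·row1 → [0,0,-1]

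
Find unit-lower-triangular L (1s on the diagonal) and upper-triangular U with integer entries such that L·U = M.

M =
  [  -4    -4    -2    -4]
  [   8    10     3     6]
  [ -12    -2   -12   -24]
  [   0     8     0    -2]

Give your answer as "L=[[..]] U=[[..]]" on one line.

  row1 -= -2·row0 → [0,2,-1,-2]
  row2 -= 3·row0 → [0,10,-6,-12]
  row3 -= 0·row0 → [0,8,0,-2]
  row2 -= 5·row1 → [0,0,-1,-2]
  row3 -= 4·row1 → [0,0,4,6]
  row3 -= -4·row2 → [0,0,0,-2]

L=[[1,0,0,0],[-2,1,0,0],[3,5,1,0],[0,4,-4,1]] U=[[-4,-4,-2,-4],[0,2,-1,-2],[0,0,-1,-2],[0,0,0,-2]]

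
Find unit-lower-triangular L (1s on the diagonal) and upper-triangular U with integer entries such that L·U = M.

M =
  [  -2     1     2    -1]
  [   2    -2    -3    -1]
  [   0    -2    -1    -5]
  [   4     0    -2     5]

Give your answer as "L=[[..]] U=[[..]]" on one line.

L=[[1,0,0,0],[-1,1,0,0],[0,2,1,0],[-2,-2,0,1]] U=[[-2,1,2,-1],[0,-1,-1,-2],[0,0,1,-1],[0,0,0,-1]]

  row1 -= -1·row0 → [0,-1,-1,-2]
  row2 -= 0·row0 → [0,-2,-1,-5]
  row3 -= -2·row0 → [0,2,2,3]
  row2 -= 2·row1 → [0,0,1,-1]
  row3 -= -2·row1 → [0,0,0,-1]
  row3 -= 0·row2 → [0,0,0,-1]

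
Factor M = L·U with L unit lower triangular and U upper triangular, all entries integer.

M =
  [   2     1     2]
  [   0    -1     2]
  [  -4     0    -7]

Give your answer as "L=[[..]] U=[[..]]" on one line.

  R1 -= 0·R0 → [0,-1,2]
  R2 -= -2·R0 → [0,2,-3]
  R2 -= -2·R1 → [0,0,1]

L=[[1,0,0],[0,1,0],[-2,-2,1]] U=[[2,1,2],[0,-1,2],[0,0,1]]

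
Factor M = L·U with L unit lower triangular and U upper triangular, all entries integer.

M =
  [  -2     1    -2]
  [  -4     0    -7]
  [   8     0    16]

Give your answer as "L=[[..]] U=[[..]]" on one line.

  R1 -= 2·R0 → [0,-2,-3]
  R2 -= -4·R0 → [0,4,8]
  R2 -= -2·R1 → [0,0,2]

L=[[1,0,0],[2,1,0],[-4,-2,1]] U=[[-2,1,-2],[0,-2,-3],[0,0,2]]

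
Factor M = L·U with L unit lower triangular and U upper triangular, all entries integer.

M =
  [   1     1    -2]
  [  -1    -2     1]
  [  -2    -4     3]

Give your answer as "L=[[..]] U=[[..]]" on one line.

  row1 -= -1·row0 → [0,-1,-1]
  row2 -= -2·row0 → [0,-2,-1]
  row2 -= 2·row1 → [0,0,1]

L=[[1,0,0],[-1,1,0],[-2,2,1]] U=[[1,1,-2],[0,-1,-1],[0,0,1]]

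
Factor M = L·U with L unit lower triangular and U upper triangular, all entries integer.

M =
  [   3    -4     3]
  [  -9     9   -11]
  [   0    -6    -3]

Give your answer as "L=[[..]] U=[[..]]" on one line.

  R1 -= -3·R0 → [0,-3,-2]
  R2 -= 0·R0 → [0,-6,-3]
  R2 -= 2·R1 → [0,0,1]

L=[[1,0,0],[-3,1,0],[0,2,1]] U=[[3,-4,3],[0,-3,-2],[0,0,1]]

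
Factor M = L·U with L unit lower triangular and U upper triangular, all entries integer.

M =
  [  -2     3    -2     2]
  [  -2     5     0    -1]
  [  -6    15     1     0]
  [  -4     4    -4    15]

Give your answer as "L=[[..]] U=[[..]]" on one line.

L=[[1,0,0,0],[1,1,0,0],[3,3,1,0],[2,-1,2,1]] U=[[-2,3,-2,2],[0,2,2,-3],[0,0,1,3],[0,0,0,2]]

  r1 -= 1·r0 → [0,2,2,-3]
  r2 -= 3·r0 → [0,6,7,-6]
  r3 -= 2·r0 → [0,-2,0,11]
  r2 -= 3·r1 → [0,0,1,3]
  r3 -= -1·r1 → [0,0,2,8]
  r3 -= 2·r2 → [0,0,0,2]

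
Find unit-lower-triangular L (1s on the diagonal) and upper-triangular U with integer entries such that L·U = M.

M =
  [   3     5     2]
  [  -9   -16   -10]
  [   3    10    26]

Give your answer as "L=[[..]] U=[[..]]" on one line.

  R1 -= -3·R0 → [0,-1,-4]
  R2 -= 1·R0 → [0,5,24]
  R2 -= -5·R1 → [0,0,4]

L=[[1,0,0],[-3,1,0],[1,-5,1]] U=[[3,5,2],[0,-1,-4],[0,0,4]]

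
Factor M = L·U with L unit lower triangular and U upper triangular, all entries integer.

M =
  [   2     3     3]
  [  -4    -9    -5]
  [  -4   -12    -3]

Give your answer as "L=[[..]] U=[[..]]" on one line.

  row1 -= -2·row0 → [0,-3,1]
  row2 -= -2·row0 → [0,-6,3]
  row2 -= 2·row1 → [0,0,1]

L=[[1,0,0],[-2,1,0],[-2,2,1]] U=[[2,3,3],[0,-3,1],[0,0,1]]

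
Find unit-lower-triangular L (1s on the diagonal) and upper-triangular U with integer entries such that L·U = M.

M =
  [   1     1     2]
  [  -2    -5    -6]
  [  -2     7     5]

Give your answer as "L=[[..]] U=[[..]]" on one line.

  row1 -= -2·row0 → [0,-3,-2]
  row2 -= -2·row0 → [0,9,9]
  row2 -= -3·row1 → [0,0,3]

L=[[1,0,0],[-2,1,0],[-2,-3,1]] U=[[1,1,2],[0,-3,-2],[0,0,3]]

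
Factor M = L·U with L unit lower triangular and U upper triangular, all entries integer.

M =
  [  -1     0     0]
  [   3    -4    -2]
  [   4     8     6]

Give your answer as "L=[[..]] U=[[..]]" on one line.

  R1 -= -3·R0 → [0,-4,-2]
  R2 -= -4·R0 → [0,8,6]
  R2 -= -2·R1 → [0,0,2]

L=[[1,0,0],[-3,1,0],[-4,-2,1]] U=[[-1,0,0],[0,-4,-2],[0,0,2]]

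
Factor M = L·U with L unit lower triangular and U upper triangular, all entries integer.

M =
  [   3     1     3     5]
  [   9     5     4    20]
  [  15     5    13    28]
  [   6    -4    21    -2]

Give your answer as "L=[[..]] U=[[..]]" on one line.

  R1 -= 3·R0 → [0,2,-5,5]
  R2 -= 5·R0 → [0,0,-2,3]
  R3 -= 2·R0 → [0,-6,15,-12]
  R2 -= 0·R1 → [0,0,-2,3]
  R3 -= -3·R1 → [0,0,0,3]
  R3 -= 0·R2 → [0,0,0,3]

L=[[1,0,0,0],[3,1,0,0],[5,0,1,0],[2,-3,0,1]] U=[[3,1,3,5],[0,2,-5,5],[0,0,-2,3],[0,0,0,3]]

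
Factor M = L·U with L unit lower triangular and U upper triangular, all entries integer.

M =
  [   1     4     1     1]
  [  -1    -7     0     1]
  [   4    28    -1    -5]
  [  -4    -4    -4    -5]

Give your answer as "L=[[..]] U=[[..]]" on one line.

L=[[1,0,0,0],[-1,1,0,0],[4,-4,1,0],[-4,-4,-4,1]] U=[[1,4,1,1],[0,-3,1,2],[0,0,-1,-1],[0,0,0,3]]

  row1 -= -1·row0 → [0,-3,1,2]
  row2 -= 4·row0 → [0,12,-5,-9]
  row3 -= -4·row0 → [0,12,0,-1]
  row2 -= -4·row1 → [0,0,-1,-1]
  row3 -= -4·row1 → [0,0,4,7]
  row3 -= -4·row2 → [0,0,0,3]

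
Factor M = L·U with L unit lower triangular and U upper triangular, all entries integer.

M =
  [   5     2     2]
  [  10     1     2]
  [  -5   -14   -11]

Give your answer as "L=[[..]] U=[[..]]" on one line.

L=[[1,0,0],[2,1,0],[-1,4,1]] U=[[5,2,2],[0,-3,-2],[0,0,-1]]

  row1 -= 2·row0 → [0,-3,-2]
  row2 -= -1·row0 → [0,-12,-9]
  row2 -= 4·row1 → [0,0,-1]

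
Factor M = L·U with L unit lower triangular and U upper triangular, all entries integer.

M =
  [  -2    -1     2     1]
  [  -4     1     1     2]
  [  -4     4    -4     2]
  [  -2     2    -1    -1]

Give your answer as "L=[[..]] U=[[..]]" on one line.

  row1 -= 2·row0 → [0,3,-3,0]
  row2 -= 2·row0 → [0,6,-8,0]
  row3 -= 1·row0 → [0,3,-3,-2]
  row2 -= 2·row1 → [0,0,-2,0]
  row3 -= 1·row1 → [0,0,0,-2]
  row3 -= 0·row2 → [0,0,0,-2]

L=[[1,0,0,0],[2,1,0,0],[2,2,1,0],[1,1,0,1]] U=[[-2,-1,2,1],[0,3,-3,0],[0,0,-2,0],[0,0,0,-2]]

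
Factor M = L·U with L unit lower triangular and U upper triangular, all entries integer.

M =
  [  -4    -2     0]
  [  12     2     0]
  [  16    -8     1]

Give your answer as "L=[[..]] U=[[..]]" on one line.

  R1 -= -3·R0 → [0,-4,0]
  R2 -= -4·R0 → [0,-16,1]
  R2 -= 4·R1 → [0,0,1]

L=[[1,0,0],[-3,1,0],[-4,4,1]] U=[[-4,-2,0],[0,-4,0],[0,0,1]]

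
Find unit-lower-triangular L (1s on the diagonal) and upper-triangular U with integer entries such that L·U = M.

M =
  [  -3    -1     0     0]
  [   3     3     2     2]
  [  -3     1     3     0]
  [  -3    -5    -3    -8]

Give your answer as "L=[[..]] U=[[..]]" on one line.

L=[[1,0,0,0],[-1,1,0,0],[1,1,1,0],[1,-2,1,1]] U=[[-3,-1,0,0],[0,2,2,2],[0,0,1,-2],[0,0,0,-2]]

  r1 -= -1·r0 → [0,2,2,2]
  r2 -= 1·r0 → [0,2,3,0]
  r3 -= 1·r0 → [0,-4,-3,-8]
  r2 -= 1·r1 → [0,0,1,-2]
  r3 -= -2·r1 → [0,0,1,-4]
  r3 -= 1·r2 → [0,0,0,-2]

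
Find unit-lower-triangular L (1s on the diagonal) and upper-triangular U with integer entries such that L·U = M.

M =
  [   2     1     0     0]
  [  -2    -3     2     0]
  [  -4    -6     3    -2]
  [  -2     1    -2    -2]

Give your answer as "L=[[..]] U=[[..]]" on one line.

L=[[1,0,0,0],[-1,1,0,0],[-2,2,1,0],[-1,-1,0,1]] U=[[2,1,0,0],[0,-2,2,0],[0,0,-1,-2],[0,0,0,-2]]

  row1 -= -1·row0 → [0,-2,2,0]
  row2 -= -2·row0 → [0,-4,3,-2]
  row3 -= -1·row0 → [0,2,-2,-2]
  row2 -= 2·row1 → [0,0,-1,-2]
  row3 -= -1·row1 → [0,0,0,-2]
  row3 -= 0·row2 → [0,0,0,-2]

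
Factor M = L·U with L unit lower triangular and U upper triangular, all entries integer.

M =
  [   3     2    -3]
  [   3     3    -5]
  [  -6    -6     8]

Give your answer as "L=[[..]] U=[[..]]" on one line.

  R1 -= 1·R0 → [0,1,-2]
  R2 -= -2·R0 → [0,-2,2]
  R2 -= -2·R1 → [0,0,-2]

L=[[1,0,0],[1,1,0],[-2,-2,1]] U=[[3,2,-3],[0,1,-2],[0,0,-2]]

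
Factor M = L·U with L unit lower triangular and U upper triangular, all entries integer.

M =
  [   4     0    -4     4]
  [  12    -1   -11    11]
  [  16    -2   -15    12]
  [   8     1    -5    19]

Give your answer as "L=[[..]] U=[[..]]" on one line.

L=[[1,0,0,0],[3,1,0,0],[4,2,1,0],[2,-1,-4,1]] U=[[4,0,-4,4],[0,-1,1,-1],[0,0,-1,-2],[0,0,0,2]]

  row1 -= 3·row0 → [0,-1,1,-1]
  row2 -= 4·row0 → [0,-2,1,-4]
  row3 -= 2·row0 → [0,1,3,11]
  row2 -= 2·row1 → [0,0,-1,-2]
  row3 -= -1·row1 → [0,0,4,10]
  row3 -= -4·row2 → [0,0,0,2]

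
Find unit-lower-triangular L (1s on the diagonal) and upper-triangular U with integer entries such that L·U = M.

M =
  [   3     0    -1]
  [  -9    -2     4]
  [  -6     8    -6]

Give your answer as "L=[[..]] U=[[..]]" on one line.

  row1 -= -3·row0 → [0,-2,1]
  row2 -= -2·row0 → [0,8,-8]
  row2 -= -4·row1 → [0,0,-4]

L=[[1,0,0],[-3,1,0],[-2,-4,1]] U=[[3,0,-1],[0,-2,1],[0,0,-4]]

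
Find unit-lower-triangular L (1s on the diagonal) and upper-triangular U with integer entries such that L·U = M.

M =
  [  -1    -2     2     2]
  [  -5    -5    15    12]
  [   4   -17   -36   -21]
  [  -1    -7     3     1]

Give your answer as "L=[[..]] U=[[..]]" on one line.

L=[[1,0,0,0],[5,1,0,0],[-4,-5,1,0],[1,-1,-2,1]] U=[[-1,-2,2,2],[0,5,5,2],[0,0,-3,-3],[0,0,0,-5]]

  r1 -= 5·r0 → [0,5,5,2]
  r2 -= -4·r0 → [0,-25,-28,-13]
  r3 -= 1·r0 → [0,-5,1,-1]
  r2 -= -5·r1 → [0,0,-3,-3]
  r3 -= -1·r1 → [0,0,6,1]
  r3 -= -2·r2 → [0,0,0,-5]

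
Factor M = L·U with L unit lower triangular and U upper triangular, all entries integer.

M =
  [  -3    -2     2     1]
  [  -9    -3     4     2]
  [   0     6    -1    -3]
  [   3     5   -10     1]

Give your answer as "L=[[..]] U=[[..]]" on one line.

L=[[1,0,0,0],[3,1,0,0],[0,2,1,0],[-1,1,-2,1]] U=[[-3,-2,2,1],[0,3,-2,-1],[0,0,3,-1],[0,0,0,1]]

  row1 -= 3·row0 → [0,3,-2,-1]
  row2 -= 0·row0 → [0,6,-1,-3]
  row3 -= -1·row0 → [0,3,-8,2]
  row2 -= 2·row1 → [0,0,3,-1]
  row3 -= 1·row1 → [0,0,-6,3]
  row3 -= -2·row2 → [0,0,0,1]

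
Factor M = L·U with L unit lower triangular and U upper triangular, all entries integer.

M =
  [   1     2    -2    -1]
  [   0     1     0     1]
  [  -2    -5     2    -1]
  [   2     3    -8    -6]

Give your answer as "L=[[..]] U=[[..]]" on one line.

  r1 -= 0·r0 → [0,1,0,1]
  r2 -= -2·r0 → [0,-1,-2,-3]
  r3 -= 2·r0 → [0,-1,-4,-4]
  r2 -= -1·r1 → [0,0,-2,-2]
  r3 -= -1·r1 → [0,0,-4,-3]
  r3 -= 2·r2 → [0,0,0,1]

L=[[1,0,0,0],[0,1,0,0],[-2,-1,1,0],[2,-1,2,1]] U=[[1,2,-2,-1],[0,1,0,1],[0,0,-2,-2],[0,0,0,1]]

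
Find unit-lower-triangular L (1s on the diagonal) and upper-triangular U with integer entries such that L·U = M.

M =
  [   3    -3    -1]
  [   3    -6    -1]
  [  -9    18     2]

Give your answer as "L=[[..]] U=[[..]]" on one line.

  r1 -= 1·r0 → [0,-3,0]
  r2 -= -3·r0 → [0,9,-1]
  r2 -= -3·r1 → [0,0,-1]

L=[[1,0,0],[1,1,0],[-3,-3,1]] U=[[3,-3,-1],[0,-3,0],[0,0,-1]]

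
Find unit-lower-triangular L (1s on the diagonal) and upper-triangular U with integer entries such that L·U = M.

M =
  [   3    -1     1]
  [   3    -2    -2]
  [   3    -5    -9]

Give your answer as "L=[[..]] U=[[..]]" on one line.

  row1 -= 1·row0 → [0,-1,-3]
  row2 -= 1·row0 → [0,-4,-10]
  row2 -= 4·row1 → [0,0,2]

L=[[1,0,0],[1,1,0],[1,4,1]] U=[[3,-1,1],[0,-1,-3],[0,0,2]]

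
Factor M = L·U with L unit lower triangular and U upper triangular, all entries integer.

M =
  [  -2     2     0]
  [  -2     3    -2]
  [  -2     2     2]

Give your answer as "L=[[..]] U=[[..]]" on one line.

  R1 -= 1·R0 → [0,1,-2]
  R2 -= 1·R0 → [0,0,2]
  R2 -= 0·R1 → [0,0,2]

L=[[1,0,0],[1,1,0],[1,0,1]] U=[[-2,2,0],[0,1,-2],[0,0,2]]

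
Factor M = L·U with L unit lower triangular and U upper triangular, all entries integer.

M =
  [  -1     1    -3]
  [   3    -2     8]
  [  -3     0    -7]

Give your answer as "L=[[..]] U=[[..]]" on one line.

  row1 -= -3·row0 → [0,1,-1]
  row2 -= 3·row0 → [0,-3,2]
  row2 -= -3·row1 → [0,0,-1]

L=[[1,0,0],[-3,1,0],[3,-3,1]] U=[[-1,1,-3],[0,1,-1],[0,0,-1]]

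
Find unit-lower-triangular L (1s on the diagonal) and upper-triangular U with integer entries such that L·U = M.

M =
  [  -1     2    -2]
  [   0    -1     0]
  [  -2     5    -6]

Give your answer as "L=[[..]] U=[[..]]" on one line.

  R1 -= 0·R0 → [0,-1,0]
  R2 -= 2·R0 → [0,1,-2]
  R2 -= -1·R1 → [0,0,-2]

L=[[1,0,0],[0,1,0],[2,-1,1]] U=[[-1,2,-2],[0,-1,0],[0,0,-2]]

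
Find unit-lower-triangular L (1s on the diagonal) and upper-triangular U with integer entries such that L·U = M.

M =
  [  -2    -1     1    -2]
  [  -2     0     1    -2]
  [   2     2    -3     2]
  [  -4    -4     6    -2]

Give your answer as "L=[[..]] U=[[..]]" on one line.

  row1 -= 1·row0 → [0,1,0,0]
  row2 -= -1·row0 → [0,1,-2,0]
  row3 -= 2·row0 → [0,-2,4,2]
  row2 -= 1·row1 → [0,0,-2,0]
  row3 -= -2·row1 → [0,0,4,2]
  row3 -= -2·row2 → [0,0,0,2]

L=[[1,0,0,0],[1,1,0,0],[-1,1,1,0],[2,-2,-2,1]] U=[[-2,-1,1,-2],[0,1,0,0],[0,0,-2,0],[0,0,0,2]]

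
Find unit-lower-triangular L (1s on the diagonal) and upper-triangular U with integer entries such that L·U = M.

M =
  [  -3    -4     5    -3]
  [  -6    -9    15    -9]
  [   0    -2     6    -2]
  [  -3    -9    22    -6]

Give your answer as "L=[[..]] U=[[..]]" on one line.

L=[[1,0,0,0],[2,1,0,0],[0,2,1,0],[1,5,2,1]] U=[[-3,-4,5,-3],[0,-1,5,-3],[0,0,-4,4],[0,0,0,4]]

  r1 -= 2·r0 → [0,-1,5,-3]
  r2 -= 0·r0 → [0,-2,6,-2]
  r3 -= 1·r0 → [0,-5,17,-3]
  r2 -= 2·r1 → [0,0,-4,4]
  r3 -= 5·r1 → [0,0,-8,12]
  r3 -= 2·r2 → [0,0,0,4]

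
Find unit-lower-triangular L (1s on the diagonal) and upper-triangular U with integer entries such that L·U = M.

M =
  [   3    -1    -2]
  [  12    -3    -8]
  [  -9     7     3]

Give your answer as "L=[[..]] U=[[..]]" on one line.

  R1 -= 4·R0 → [0,1,0]
  R2 -= -3·R0 → [0,4,-3]
  R2 -= 4·R1 → [0,0,-3]

L=[[1,0,0],[4,1,0],[-3,4,1]] U=[[3,-1,-2],[0,1,0],[0,0,-3]]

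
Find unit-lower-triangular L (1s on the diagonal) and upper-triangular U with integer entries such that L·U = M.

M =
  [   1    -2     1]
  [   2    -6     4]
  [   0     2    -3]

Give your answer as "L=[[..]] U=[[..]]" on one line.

  r1 -= 2·r0 → [0,-2,2]
  r2 -= 0·r0 → [0,2,-3]
  r2 -= -1·r1 → [0,0,-1]

L=[[1,0,0],[2,1,0],[0,-1,1]] U=[[1,-2,1],[0,-2,2],[0,0,-1]]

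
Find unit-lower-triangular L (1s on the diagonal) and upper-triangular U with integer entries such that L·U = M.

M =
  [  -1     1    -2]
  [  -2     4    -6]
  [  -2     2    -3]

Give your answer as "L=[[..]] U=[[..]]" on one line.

  r1 -= 2·r0 → [0,2,-2]
  r2 -= 2·r0 → [0,0,1]
  r2 -= 0·r1 → [0,0,1]

L=[[1,0,0],[2,1,0],[2,0,1]] U=[[-1,1,-2],[0,2,-2],[0,0,1]]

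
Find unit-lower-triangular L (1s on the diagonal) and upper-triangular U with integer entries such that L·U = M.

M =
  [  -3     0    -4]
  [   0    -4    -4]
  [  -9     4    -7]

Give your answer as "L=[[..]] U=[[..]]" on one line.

L=[[1,0,0],[0,1,0],[3,-1,1]] U=[[-3,0,-4],[0,-4,-4],[0,0,1]]

  r1 -= 0·r0 → [0,-4,-4]
  r2 -= 3·r0 → [0,4,5]
  r2 -= -1·r1 → [0,0,1]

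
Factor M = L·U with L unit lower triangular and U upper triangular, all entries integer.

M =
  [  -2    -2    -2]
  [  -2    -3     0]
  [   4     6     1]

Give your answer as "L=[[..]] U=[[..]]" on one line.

  row1 -= 1·row0 → [0,-1,2]
  row2 -= -2·row0 → [0,2,-3]
  row2 -= -2·row1 → [0,0,1]

L=[[1,0,0],[1,1,0],[-2,-2,1]] U=[[-2,-2,-2],[0,-1,2],[0,0,1]]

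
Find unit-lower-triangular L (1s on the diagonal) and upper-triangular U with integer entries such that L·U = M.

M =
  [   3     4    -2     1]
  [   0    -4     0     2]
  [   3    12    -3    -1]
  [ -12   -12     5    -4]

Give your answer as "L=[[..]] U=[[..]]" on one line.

L=[[1,0,0,0],[0,1,0,0],[1,-2,1,0],[-4,-1,3,1]] U=[[3,4,-2,1],[0,-4,0,2],[0,0,-1,2],[0,0,0,-4]]

  row1 -= 0·row0 → [0,-4,0,2]
  row2 -= 1·row0 → [0,8,-1,-2]
  row3 -= -4·row0 → [0,4,-3,0]
  row2 -= -2·row1 → [0,0,-1,2]
  row3 -= -1·row1 → [0,0,-3,2]
  row3 -= 3·row2 → [0,0,0,-4]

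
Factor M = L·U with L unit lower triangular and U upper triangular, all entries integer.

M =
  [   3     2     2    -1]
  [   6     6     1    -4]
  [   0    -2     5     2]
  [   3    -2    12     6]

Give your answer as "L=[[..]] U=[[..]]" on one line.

L=[[1,0,0,0],[2,1,0,0],[0,-1,1,0],[1,-2,2,1]] U=[[3,2,2,-1],[0,2,-3,-2],[0,0,2,0],[0,0,0,3]]

  R1 -= 2·R0 → [0,2,-3,-2]
  R2 -= 0·R0 → [0,-2,5,2]
  R3 -= 1·R0 → [0,-4,10,7]
  R2 -= -1·R1 → [0,0,2,0]
  R3 -= -2·R1 → [0,0,4,3]
  R3 -= 2·R2 → [0,0,0,3]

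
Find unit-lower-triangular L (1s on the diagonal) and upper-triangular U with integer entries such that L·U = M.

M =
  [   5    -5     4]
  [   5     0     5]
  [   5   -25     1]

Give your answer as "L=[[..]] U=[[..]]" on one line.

L=[[1,0,0],[1,1,0],[1,-4,1]] U=[[5,-5,4],[0,5,1],[0,0,1]]

  row1 -= 1·row0 → [0,5,1]
  row2 -= 1·row0 → [0,-20,-3]
  row2 -= -4·row1 → [0,0,1]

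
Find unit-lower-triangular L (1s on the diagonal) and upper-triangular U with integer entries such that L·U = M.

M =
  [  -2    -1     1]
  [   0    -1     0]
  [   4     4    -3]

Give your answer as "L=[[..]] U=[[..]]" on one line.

L=[[1,0,0],[0,1,0],[-2,-2,1]] U=[[-2,-1,1],[0,-1,0],[0,0,-1]]

  r1 -= 0·r0 → [0,-1,0]
  r2 -= -2·r0 → [0,2,-1]
  r2 -= -2·r1 → [0,0,-1]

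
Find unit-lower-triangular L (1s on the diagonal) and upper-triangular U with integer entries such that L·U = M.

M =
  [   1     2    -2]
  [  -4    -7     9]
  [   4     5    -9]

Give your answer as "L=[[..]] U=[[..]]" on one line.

L=[[1,0,0],[-4,1,0],[4,-3,1]] U=[[1,2,-2],[0,1,1],[0,0,2]]

  row1 -= -4·row0 → [0,1,1]
  row2 -= 4·row0 → [0,-3,-1]
  row2 -= -3·row1 → [0,0,2]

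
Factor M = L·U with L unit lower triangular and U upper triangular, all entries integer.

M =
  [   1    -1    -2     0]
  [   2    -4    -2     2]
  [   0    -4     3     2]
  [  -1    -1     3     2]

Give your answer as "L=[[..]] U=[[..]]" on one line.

L=[[1,0,0,0],[2,1,0,0],[0,2,1,0],[-1,1,1,1]] U=[[1,-1,-2,0],[0,-2,2,2],[0,0,-1,-2],[0,0,0,2]]

  r1 -= 2·r0 → [0,-2,2,2]
  r2 -= 0·r0 → [0,-4,3,2]
  r3 -= -1·r0 → [0,-2,1,2]
  r2 -= 2·r1 → [0,0,-1,-2]
  r3 -= 1·r1 → [0,0,-1,0]
  r3 -= 1·r2 → [0,0,0,2]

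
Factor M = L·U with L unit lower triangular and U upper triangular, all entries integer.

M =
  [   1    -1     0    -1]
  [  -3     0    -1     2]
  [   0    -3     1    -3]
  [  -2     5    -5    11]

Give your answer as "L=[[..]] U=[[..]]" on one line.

  R1 -= -3·R0 → [0,-3,-1,-1]
  R2 -= 0·R0 → [0,-3,1,-3]
  R3 -= -2·R0 → [0,3,-5,9]
  R2 -= 1·R1 → [0,0,2,-2]
  R3 -= -1·R1 → [0,0,-6,8]
  R3 -= -3·R2 → [0,0,0,2]

L=[[1,0,0,0],[-3,1,0,0],[0,1,1,0],[-2,-1,-3,1]] U=[[1,-1,0,-1],[0,-3,-1,-1],[0,0,2,-2],[0,0,0,2]]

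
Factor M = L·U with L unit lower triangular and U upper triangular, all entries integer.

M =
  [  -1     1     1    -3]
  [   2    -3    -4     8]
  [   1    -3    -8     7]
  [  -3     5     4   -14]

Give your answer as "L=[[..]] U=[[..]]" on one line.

L=[[1,0,0,0],[-2,1,0,0],[-1,2,1,0],[3,-2,1,1]] U=[[-1,1,1,-3],[0,-1,-2,2],[0,0,-3,0],[0,0,0,-1]]

  row1 -= -2·row0 → [0,-1,-2,2]
  row2 -= -1·row0 → [0,-2,-7,4]
  row3 -= 3·row0 → [0,2,1,-5]
  row2 -= 2·row1 → [0,0,-3,0]
  row3 -= -2·row1 → [0,0,-3,-1]
  row3 -= 1·row2 → [0,0,0,-1]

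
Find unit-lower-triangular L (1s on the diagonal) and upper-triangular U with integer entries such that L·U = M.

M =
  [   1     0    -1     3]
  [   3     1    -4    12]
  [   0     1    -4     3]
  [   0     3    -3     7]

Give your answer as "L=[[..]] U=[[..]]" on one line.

  r1 -= 3·r0 → [0,1,-1,3]
  r2 -= 0·r0 → [0,1,-4,3]
  r3 -= 0·r0 → [0,3,-3,7]
  r2 -= 1·r1 → [0,0,-3,0]
  r3 -= 3·r1 → [0,0,0,-2]
  r3 -= 0·r2 → [0,0,0,-2]

L=[[1,0,0,0],[3,1,0,0],[0,1,1,0],[0,3,0,1]] U=[[1,0,-1,3],[0,1,-1,3],[0,0,-3,0],[0,0,0,-2]]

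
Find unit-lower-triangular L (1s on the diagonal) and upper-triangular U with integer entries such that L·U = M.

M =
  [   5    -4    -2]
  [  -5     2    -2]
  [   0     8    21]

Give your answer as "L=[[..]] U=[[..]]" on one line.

L=[[1,0,0],[-1,1,0],[0,-4,1]] U=[[5,-4,-2],[0,-2,-4],[0,0,5]]

  R1 -= -1·R0 → [0,-2,-4]
  R2 -= 0·R0 → [0,8,21]
  R2 -= -4·R1 → [0,0,5]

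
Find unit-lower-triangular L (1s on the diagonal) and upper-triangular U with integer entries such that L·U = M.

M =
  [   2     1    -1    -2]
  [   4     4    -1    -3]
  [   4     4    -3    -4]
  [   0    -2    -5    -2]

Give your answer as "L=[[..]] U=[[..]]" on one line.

L=[[1,0,0,0],[2,1,0,0],[2,1,1,0],[0,-1,2,1]] U=[[2,1,-1,-2],[0,2,1,1],[0,0,-2,-1],[0,0,0,1]]

  R1 -= 2·R0 → [0,2,1,1]
  R2 -= 2·R0 → [0,2,-1,0]
  R3 -= 0·R0 → [0,-2,-5,-2]
  R2 -= 1·R1 → [0,0,-2,-1]
  R3 -= -1·R1 → [0,0,-4,-1]
  R3 -= 2·R2 → [0,0,0,1]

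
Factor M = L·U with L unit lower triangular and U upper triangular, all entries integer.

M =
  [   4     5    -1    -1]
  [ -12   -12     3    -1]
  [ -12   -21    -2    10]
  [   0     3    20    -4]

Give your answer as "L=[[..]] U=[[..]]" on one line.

L=[[1,0,0,0],[-3,1,0,0],[-3,-2,1,0],[0,1,-4,1]] U=[[4,5,-1,-1],[0,3,0,-4],[0,0,-5,-1],[0,0,0,-4]]

  R1 -= -3·R0 → [0,3,0,-4]
  R2 -= -3·R0 → [0,-6,-5,7]
  R3 -= 0·R0 → [0,3,20,-4]
  R2 -= -2·R1 → [0,0,-5,-1]
  R3 -= 1·R1 → [0,0,20,0]
  R3 -= -4·R2 → [0,0,0,-4]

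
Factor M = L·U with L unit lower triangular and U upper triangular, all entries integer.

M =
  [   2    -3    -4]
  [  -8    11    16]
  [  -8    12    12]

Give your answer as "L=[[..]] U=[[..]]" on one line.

L=[[1,0,0],[-4,1,0],[-4,0,1]] U=[[2,-3,-4],[0,-1,0],[0,0,-4]]

  row1 -= -4·row0 → [0,-1,0]
  row2 -= -4·row0 → [0,0,-4]
  row2 -= 0·row1 → [0,0,-4]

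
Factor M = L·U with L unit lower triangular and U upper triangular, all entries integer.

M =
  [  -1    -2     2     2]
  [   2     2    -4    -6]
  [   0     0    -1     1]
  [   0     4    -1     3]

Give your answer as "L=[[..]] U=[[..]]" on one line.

  row1 -= -2·row0 → [0,-2,0,-2]
  row2 -= 0·row0 → [0,0,-1,1]
  row3 -= 0·row0 → [0,4,-1,3]
  row2 -= 0·row1 → [0,0,-1,1]
  row3 -= -2·row1 → [0,0,-1,-1]
  row3 -= 1·row2 → [0,0,0,-2]

L=[[1,0,0,0],[-2,1,0,0],[0,0,1,0],[0,-2,1,1]] U=[[-1,-2,2,2],[0,-2,0,-2],[0,0,-1,1],[0,0,0,-2]]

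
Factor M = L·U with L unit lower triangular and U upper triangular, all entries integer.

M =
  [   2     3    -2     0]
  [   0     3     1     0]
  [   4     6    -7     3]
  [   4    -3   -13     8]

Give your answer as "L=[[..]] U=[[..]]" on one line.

  row1 -= 0·row0 → [0,3,1,0]
  row2 -= 2·row0 → [0,0,-3,3]
  row3 -= 2·row0 → [0,-9,-9,8]
  row2 -= 0·row1 → [0,0,-3,3]
  row3 -= -3·row1 → [0,0,-6,8]
  row3 -= 2·row2 → [0,0,0,2]

L=[[1,0,0,0],[0,1,0,0],[2,0,1,0],[2,-3,2,1]] U=[[2,3,-2,0],[0,3,1,0],[0,0,-3,3],[0,0,0,2]]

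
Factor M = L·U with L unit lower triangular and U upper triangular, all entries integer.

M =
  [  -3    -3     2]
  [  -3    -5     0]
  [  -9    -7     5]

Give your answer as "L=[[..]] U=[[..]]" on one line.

  row1 -= 1·row0 → [0,-2,-2]
  row2 -= 3·row0 → [0,2,-1]
  row2 -= -1·row1 → [0,0,-3]

L=[[1,0,0],[1,1,0],[3,-1,1]] U=[[-3,-3,2],[0,-2,-2],[0,0,-3]]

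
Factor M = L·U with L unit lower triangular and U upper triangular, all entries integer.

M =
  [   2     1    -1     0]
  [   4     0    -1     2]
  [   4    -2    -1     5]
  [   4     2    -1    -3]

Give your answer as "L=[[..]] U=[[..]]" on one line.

  row1 -= 2·row0 → [0,-2,1,2]
  row2 -= 2·row0 → [0,-4,1,5]
  row3 -= 2·row0 → [0,0,1,-3]
  row2 -= 2·row1 → [0,0,-1,1]
  row3 -= 0·row1 → [0,0,1,-3]
  row3 -= -1·row2 → [0,0,0,-2]

L=[[1,0,0,0],[2,1,0,0],[2,2,1,0],[2,0,-1,1]] U=[[2,1,-1,0],[0,-2,1,2],[0,0,-1,1],[0,0,0,-2]]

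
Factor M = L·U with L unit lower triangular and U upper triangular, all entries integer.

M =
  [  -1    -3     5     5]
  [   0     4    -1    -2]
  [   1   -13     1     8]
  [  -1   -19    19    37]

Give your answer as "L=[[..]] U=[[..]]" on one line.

L=[[1,0,0,0],[0,1,0,0],[-1,-4,1,0],[1,-4,5,1]] U=[[-1,-3,5,5],[0,4,-1,-2],[0,0,2,5],[0,0,0,-1]]

  row1 -= 0·row0 → [0,4,-1,-2]
  row2 -= -1·row0 → [0,-16,6,13]
  row3 -= 1·row0 → [0,-16,14,32]
  row2 -= -4·row1 → [0,0,2,5]
  row3 -= -4·row1 → [0,0,10,24]
  row3 -= 5·row2 → [0,0,0,-1]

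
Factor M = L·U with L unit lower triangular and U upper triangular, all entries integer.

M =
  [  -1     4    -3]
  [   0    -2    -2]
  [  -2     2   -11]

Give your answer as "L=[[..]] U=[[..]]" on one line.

  r1 -= 0·r0 → [0,-2,-2]
  r2 -= 2·r0 → [0,-6,-5]
  r2 -= 3·r1 → [0,0,1]

L=[[1,0,0],[0,1,0],[2,3,1]] U=[[-1,4,-3],[0,-2,-2],[0,0,1]]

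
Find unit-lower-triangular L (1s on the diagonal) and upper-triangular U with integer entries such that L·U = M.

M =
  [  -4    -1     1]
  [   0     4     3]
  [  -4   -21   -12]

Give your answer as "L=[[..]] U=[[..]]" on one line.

L=[[1,0,0],[0,1,0],[1,-5,1]] U=[[-4,-1,1],[0,4,3],[0,0,2]]

  R1 -= 0·R0 → [0,4,3]
  R2 -= 1·R0 → [0,-20,-13]
  R2 -= -5·R1 → [0,0,2]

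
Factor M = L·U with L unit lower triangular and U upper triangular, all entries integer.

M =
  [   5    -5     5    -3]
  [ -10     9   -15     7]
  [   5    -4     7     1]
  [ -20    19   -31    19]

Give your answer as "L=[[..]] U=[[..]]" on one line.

L=[[1,0,0,0],[-2,1,0,0],[1,-1,1,0],[-4,1,2,1]] U=[[5,-5,5,-3],[0,-1,-5,1],[0,0,-3,5],[0,0,0,-4]]

  R1 -= -2·R0 → [0,-1,-5,1]
  R2 -= 1·R0 → [0,1,2,4]
  R3 -= -4·R0 → [0,-1,-11,7]
  R2 -= -1·R1 → [0,0,-3,5]
  R3 -= 1·R1 → [0,0,-6,6]
  R3 -= 2·R2 → [0,0,0,-4]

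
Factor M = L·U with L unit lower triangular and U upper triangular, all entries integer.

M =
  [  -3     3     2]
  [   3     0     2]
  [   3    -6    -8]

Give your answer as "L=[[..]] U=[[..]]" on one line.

  R1 -= -1·R0 → [0,3,4]
  R2 -= -1·R0 → [0,-3,-6]
  R2 -= -1·R1 → [0,0,-2]

L=[[1,0,0],[-1,1,0],[-1,-1,1]] U=[[-3,3,2],[0,3,4],[0,0,-2]]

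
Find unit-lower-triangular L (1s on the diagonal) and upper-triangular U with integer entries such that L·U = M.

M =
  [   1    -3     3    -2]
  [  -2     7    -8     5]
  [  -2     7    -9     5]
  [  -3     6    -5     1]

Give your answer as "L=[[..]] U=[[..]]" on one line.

  R1 -= -2·R0 → [0,1,-2,1]
  R2 -= -2·R0 → [0,1,-3,1]
  R3 -= -3·R0 → [0,-3,4,-5]
  R2 -= 1·R1 → [0,0,-1,0]
  R3 -= -3·R1 → [0,0,-2,-2]
  R3 -= 2·R2 → [0,0,0,-2]

L=[[1,0,0,0],[-2,1,0,0],[-2,1,1,0],[-3,-3,2,1]] U=[[1,-3,3,-2],[0,1,-2,1],[0,0,-1,0],[0,0,0,-2]]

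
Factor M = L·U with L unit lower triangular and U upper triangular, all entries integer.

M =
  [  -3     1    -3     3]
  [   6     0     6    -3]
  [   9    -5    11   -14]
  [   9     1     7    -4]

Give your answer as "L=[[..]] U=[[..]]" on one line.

L=[[1,0,0,0],[-2,1,0,0],[-3,-1,1,0],[-3,2,-1,1]] U=[[-3,1,-3,3],[0,2,0,3],[0,0,2,-2],[0,0,0,-3]]

  row1 -= -2·row0 → [0,2,0,3]
  row2 -= -3·row0 → [0,-2,2,-5]
  row3 -= -3·row0 → [0,4,-2,5]
  row2 -= -1·row1 → [0,0,2,-2]
  row3 -= 2·row1 → [0,0,-2,-1]
  row3 -= -1·row2 → [0,0,0,-3]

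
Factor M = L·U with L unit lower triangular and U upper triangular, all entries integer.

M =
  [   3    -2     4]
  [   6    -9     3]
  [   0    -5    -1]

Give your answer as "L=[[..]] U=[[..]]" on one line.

  r1 -= 2·r0 → [0,-5,-5]
  r2 -= 0·r0 → [0,-5,-1]
  r2 -= 1·r1 → [0,0,4]

L=[[1,0,0],[2,1,0],[0,1,1]] U=[[3,-2,4],[0,-5,-5],[0,0,4]]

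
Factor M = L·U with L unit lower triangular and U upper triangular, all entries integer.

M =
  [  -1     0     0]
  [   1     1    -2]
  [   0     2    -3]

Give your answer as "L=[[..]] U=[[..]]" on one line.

  R1 -= -1·R0 → [0,1,-2]
  R2 -= 0·R0 → [0,2,-3]
  R2 -= 2·R1 → [0,0,1]

L=[[1,0,0],[-1,1,0],[0,2,1]] U=[[-1,0,0],[0,1,-2],[0,0,1]]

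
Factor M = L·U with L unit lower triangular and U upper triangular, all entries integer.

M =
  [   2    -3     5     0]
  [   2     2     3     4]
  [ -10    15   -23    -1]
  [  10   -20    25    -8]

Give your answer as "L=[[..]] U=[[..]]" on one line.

  row1 -= 1·row0 → [0,5,-2,4]
  row2 -= -5·row0 → [0,0,2,-1]
  row3 -= 5·row0 → [0,-5,0,-8]
  row2 -= 0·row1 → [0,0,2,-1]
  row3 -= -1·row1 → [0,0,-2,-4]
  row3 -= -1·row2 → [0,0,0,-5]

L=[[1,0,0,0],[1,1,0,0],[-5,0,1,0],[5,-1,-1,1]] U=[[2,-3,5,0],[0,5,-2,4],[0,0,2,-1],[0,0,0,-5]]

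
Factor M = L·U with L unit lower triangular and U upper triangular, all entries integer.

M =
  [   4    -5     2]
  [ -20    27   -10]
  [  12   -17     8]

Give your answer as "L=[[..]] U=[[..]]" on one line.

L=[[1,0,0],[-5,1,0],[3,-1,1]] U=[[4,-5,2],[0,2,0],[0,0,2]]

  r1 -= -5·r0 → [0,2,0]
  r2 -= 3·r0 → [0,-2,2]
  r2 -= -1·r1 → [0,0,2]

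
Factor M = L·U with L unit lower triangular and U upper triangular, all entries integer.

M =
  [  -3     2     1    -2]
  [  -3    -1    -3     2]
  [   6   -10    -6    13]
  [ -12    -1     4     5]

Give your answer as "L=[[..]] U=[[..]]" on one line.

  R1 -= 1·R0 → [0,-3,-4,4]
  R2 -= -2·R0 → [0,-6,-4,9]
  R3 -= 4·R0 → [0,-9,0,13]
  R2 -= 2·R1 → [0,0,4,1]
  R3 -= 3·R1 → [0,0,12,1]
  R3 -= 3·R2 → [0,0,0,-2]

L=[[1,0,0,0],[1,1,0,0],[-2,2,1,0],[4,3,3,1]] U=[[-3,2,1,-2],[0,-3,-4,4],[0,0,4,1],[0,0,0,-2]]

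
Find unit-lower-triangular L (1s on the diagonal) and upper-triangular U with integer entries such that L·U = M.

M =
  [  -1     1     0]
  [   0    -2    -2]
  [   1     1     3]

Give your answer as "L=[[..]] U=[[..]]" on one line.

L=[[1,0,0],[0,1,0],[-1,-1,1]] U=[[-1,1,0],[0,-2,-2],[0,0,1]]

  R1 -= 0·R0 → [0,-2,-2]
  R2 -= -1·R0 → [0,2,3]
  R2 -= -1·R1 → [0,0,1]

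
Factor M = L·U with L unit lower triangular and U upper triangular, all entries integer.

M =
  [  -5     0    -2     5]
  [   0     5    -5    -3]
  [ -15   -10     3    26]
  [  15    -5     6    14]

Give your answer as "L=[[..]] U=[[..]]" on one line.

  r1 -= 0·r0 → [0,5,-5,-3]
  r2 -= 3·r0 → [0,-10,9,11]
  r3 -= -3·r0 → [0,-5,0,29]
  r2 -= -2·r1 → [0,0,-1,5]
  r3 -= -1·r1 → [0,0,-5,26]
  r3 -= 5·r2 → [0,0,0,1]

L=[[1,0,0,0],[0,1,0,0],[3,-2,1,0],[-3,-1,5,1]] U=[[-5,0,-2,5],[0,5,-5,-3],[0,0,-1,5],[0,0,0,1]]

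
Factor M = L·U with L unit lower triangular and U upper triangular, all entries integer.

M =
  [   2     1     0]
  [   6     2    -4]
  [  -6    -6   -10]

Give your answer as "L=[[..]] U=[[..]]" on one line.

  r1 -= 3·r0 → [0,-1,-4]
  r2 -= -3·r0 → [0,-3,-10]
  r2 -= 3·r1 → [0,0,2]

L=[[1,0,0],[3,1,0],[-3,3,1]] U=[[2,1,0],[0,-1,-4],[0,0,2]]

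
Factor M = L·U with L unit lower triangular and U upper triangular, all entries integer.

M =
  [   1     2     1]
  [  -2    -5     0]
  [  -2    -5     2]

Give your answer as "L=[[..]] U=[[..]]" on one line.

L=[[1,0,0],[-2,1,0],[-2,1,1]] U=[[1,2,1],[0,-1,2],[0,0,2]]

  R1 -= -2·R0 → [0,-1,2]
  R2 -= -2·R0 → [0,-1,4]
  R2 -= 1·R1 → [0,0,2]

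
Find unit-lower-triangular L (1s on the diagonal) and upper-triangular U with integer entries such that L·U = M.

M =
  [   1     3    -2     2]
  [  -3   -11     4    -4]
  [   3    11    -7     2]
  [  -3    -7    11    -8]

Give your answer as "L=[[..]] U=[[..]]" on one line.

  row1 -= -3·row0 → [0,-2,-2,2]
  row2 -= 3·row0 → [0,2,-1,-4]
  row3 -= -3·row0 → [0,2,5,-2]
  row2 -= -1·row1 → [0,0,-3,-2]
  row3 -= -1·row1 → [0,0,3,0]
  row3 -= -1·row2 → [0,0,0,-2]

L=[[1,0,0,0],[-3,1,0,0],[3,-1,1,0],[-3,-1,-1,1]] U=[[1,3,-2,2],[0,-2,-2,2],[0,0,-3,-2],[0,0,0,-2]]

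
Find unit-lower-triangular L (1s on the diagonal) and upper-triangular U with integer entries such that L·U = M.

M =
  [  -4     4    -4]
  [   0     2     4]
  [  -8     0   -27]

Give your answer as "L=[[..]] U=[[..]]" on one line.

L=[[1,0,0],[0,1,0],[2,-4,1]] U=[[-4,4,-4],[0,2,4],[0,0,-3]]

  r1 -= 0·r0 → [0,2,4]
  r2 -= 2·r0 → [0,-8,-19]
  r2 -= -4·r1 → [0,0,-3]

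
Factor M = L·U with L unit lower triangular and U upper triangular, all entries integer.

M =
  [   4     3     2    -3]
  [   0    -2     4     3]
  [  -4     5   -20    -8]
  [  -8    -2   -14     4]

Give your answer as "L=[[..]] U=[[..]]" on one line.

  r1 -= 0·r0 → [0,-2,4,3]
  r2 -= -1·r0 → [0,8,-18,-11]
  r3 -= -2·r0 → [0,4,-10,-2]
  r2 -= -4·r1 → [0,0,-2,1]
  r3 -= -2·r1 → [0,0,-2,4]
  r3 -= 1·r2 → [0,0,0,3]

L=[[1,0,0,0],[0,1,0,0],[-1,-4,1,0],[-2,-2,1,1]] U=[[4,3,2,-3],[0,-2,4,3],[0,0,-2,1],[0,0,0,3]]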